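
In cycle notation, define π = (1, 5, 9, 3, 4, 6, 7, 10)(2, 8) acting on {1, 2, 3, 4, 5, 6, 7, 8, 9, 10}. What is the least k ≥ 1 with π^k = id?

8

The cycle type of π is (8, 2).
The order of π is the least common multiple of its cycle lengths: lcm(8, 2) = 8.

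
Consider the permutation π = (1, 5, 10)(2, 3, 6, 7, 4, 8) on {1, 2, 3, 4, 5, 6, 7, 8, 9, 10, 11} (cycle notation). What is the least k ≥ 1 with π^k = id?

The cycle type of π is (6, 3, 1, 1).
Since disjoint cycles commute, ord(π) = lcm(6, 3) = 6.

6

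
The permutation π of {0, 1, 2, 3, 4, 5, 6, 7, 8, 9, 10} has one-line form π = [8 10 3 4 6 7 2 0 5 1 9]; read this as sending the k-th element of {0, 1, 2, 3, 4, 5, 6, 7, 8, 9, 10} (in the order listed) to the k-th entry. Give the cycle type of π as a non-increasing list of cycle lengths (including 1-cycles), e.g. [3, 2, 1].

[4, 4, 3]

The disjoint cycles are (0 8 5 7)(1 10 9)(2 3 4 6), with lengths 4, 4, 3 in non-increasing order.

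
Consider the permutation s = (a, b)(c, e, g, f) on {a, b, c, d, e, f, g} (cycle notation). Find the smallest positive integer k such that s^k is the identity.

The cycle type of s is (4, 2, 1).
Since disjoint cycles commute, ord(s) = lcm(4, 2) = 4.

4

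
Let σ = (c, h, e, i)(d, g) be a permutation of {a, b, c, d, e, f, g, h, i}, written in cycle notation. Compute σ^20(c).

c lies in the 4-cycle (c, h, e, i).
On a 4-cycle, σ^4 is the identity, so σ^20 = σ^0 there (20 ≡ 0 mod 4).
So σ^20(c) = c.

c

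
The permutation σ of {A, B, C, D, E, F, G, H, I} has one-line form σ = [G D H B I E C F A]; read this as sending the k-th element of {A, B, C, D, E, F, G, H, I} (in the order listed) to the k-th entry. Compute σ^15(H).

F

Tracing H → F → … returns to H after 7 steps, so H lies in a 7-cycle (A, G, C, H, F, E, I).
Powers repeat with period 7 on this cycle, and 15 mod 7 = 1, so σ^15(H) = σ^1(H).
Stepping 1 place around the cycle: H → F.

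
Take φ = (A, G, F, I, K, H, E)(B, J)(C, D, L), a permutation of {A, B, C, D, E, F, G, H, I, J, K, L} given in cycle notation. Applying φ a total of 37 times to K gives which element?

K lies in the 7-cycle (A, G, F, I, K, H, E).
On a 7-cycle, φ^7 is the identity, so φ^37 = φ^2 there (37 ≡ 2 mod 7).
Advancing 2 steps from K: K → H → E.

E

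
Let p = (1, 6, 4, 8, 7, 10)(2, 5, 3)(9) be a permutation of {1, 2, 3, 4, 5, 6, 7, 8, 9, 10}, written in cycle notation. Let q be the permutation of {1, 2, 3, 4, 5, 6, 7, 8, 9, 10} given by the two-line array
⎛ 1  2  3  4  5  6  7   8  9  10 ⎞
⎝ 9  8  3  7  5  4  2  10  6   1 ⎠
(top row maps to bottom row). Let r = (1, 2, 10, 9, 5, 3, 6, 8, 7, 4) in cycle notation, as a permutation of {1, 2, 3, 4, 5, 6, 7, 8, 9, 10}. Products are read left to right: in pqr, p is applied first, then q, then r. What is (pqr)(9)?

8

Chase 9: p(9) = 9; q(9) = 6; r(6) = 8. Hence (pqr)(9) = 8.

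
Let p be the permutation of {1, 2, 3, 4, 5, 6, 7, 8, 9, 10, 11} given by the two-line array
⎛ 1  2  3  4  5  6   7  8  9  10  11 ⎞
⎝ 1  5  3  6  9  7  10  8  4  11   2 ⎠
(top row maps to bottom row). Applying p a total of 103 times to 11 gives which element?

Tracing 11 → 2 → … returns to 11 after 8 steps, so 11 lies in an 8-cycle (2 5 9 4 6 7 10 11).
Powers repeat with period 8 on this cycle, and 103 mod 8 = 7, so p^103(11) = p^7(11).
Stepping 7 places around the cycle: 11 → 2 → 5 → 9 → 4 → 6 → 7 → 10.

10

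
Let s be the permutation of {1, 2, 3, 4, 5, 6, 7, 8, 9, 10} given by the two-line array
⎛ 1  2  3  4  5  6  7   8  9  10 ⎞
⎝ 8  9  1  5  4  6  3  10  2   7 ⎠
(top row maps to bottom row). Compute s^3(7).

8

Tracing 7 → 3 → … returns to 7 after 5 steps, so 7 lies in a 5-cycle (1, 8, 10, 7, 3).
Advancing 3 steps from 7: 7 → 3 → 1 → 8.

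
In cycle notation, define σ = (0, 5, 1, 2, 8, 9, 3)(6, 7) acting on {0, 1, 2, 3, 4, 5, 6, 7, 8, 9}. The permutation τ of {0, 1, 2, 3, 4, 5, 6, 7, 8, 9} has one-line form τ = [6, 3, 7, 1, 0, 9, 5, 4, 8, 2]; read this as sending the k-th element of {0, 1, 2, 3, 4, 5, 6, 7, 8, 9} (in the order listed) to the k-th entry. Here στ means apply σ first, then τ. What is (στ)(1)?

7

(στ)(1) = τ(σ(1)). σ(1) = 2, then τ(2) = 7. So (στ)(1) = 7.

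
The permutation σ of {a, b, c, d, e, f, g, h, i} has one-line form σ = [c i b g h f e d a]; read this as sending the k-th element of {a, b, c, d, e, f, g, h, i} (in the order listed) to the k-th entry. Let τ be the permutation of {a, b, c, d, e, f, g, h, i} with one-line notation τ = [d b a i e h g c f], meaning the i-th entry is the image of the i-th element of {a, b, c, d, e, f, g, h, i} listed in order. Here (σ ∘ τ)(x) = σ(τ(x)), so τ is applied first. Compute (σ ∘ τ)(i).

f

First apply τ: τ(i) = f, then σ(f) = f. Thus (σ ∘ τ)(i) = f.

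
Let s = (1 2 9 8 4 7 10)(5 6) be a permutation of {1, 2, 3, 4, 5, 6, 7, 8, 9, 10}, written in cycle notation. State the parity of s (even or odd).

odd

The cycle lengths are 7, 2, 1.
A cycle is odd iff its length is even; s has 1 even-length cycle, so sgn(s) = (−1)^1 and s is odd.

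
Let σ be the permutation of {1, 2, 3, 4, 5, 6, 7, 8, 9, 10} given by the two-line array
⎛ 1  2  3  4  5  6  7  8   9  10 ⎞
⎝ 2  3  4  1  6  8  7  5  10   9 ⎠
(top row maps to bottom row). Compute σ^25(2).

3

Tracing 2 → 3 → … returns to 2 after 4 steps, so 2 lies in a 4-cycle (1, 2, 3, 4).
On a 4-cycle, σ^4 is the identity, so σ^25 = σ^1 there (25 ≡ 1 mod 4).
Advancing 1 step from 2: 2 → 3.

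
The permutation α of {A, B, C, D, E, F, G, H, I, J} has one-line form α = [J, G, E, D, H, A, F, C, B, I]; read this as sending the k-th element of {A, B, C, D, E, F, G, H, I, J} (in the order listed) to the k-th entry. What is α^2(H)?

E

Tracing H → C → … returns to H after 3 steps, so H lies in a 3-cycle (C E H).
Stepping 2 places around the cycle: H → C → E.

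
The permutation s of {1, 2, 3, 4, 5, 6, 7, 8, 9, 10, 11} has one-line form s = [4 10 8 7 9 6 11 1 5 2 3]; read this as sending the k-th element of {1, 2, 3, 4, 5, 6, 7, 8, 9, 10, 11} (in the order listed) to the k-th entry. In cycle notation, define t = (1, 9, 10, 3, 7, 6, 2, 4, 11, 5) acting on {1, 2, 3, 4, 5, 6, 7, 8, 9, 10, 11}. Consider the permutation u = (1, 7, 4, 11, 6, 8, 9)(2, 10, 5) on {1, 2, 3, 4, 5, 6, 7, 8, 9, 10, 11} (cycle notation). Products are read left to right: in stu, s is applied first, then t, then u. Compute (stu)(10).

(stu)(10) = u(t(s(10))). s(10) = 2, then t(2) = 4, then u(4) = 11, so the result is 11.

11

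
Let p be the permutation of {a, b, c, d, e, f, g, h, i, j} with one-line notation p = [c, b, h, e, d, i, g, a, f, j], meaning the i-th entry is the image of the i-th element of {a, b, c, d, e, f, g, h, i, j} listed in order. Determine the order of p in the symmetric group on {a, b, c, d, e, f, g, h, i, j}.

Writing p as disjoint cycles, the cycle lengths are 3, 2, 2, 1, 1, 1.
Since disjoint cycles commute, ord(p) = lcm(3, 2, 2) = 6.

6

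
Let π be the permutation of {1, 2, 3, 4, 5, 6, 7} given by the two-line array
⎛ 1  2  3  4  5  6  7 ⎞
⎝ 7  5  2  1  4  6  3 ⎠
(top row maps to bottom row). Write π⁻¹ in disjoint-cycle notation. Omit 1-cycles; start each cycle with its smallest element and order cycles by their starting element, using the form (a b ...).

The cycle decomposition of π is (1 7 3 2 5 4).
Reversing each cycle (and rotating so the smallest element leads) gives π⁻¹ = (1 4 5 2 3 7).

(1 4 5 2 3 7)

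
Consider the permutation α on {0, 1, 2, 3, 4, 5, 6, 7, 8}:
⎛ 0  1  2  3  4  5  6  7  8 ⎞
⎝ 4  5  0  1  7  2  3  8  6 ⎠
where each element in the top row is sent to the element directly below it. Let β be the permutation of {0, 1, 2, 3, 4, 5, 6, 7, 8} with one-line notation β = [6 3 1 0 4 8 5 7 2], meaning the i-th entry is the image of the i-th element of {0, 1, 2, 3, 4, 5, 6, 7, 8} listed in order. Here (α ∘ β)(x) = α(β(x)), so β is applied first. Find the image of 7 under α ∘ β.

8

(α ∘ β)(7) = α(β(7)). β(7) = 7, then α(7) = 8. So (α ∘ β)(7) = 8.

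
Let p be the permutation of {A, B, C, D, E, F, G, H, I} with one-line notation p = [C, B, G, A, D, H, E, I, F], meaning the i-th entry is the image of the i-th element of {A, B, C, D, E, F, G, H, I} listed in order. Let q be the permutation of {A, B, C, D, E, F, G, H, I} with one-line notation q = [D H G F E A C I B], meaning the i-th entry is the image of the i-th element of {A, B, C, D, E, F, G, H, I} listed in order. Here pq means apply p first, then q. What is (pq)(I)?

(pq)(I) = q(p(I)). p(I) = F, then q(F) = A. So (pq)(I) = A.

A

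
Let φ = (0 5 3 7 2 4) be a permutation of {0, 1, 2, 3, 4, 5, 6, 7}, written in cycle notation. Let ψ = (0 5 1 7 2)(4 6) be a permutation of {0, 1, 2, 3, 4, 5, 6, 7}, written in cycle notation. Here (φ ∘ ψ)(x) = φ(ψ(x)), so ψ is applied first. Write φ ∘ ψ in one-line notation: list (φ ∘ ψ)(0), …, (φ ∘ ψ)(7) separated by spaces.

(φ ∘ ψ)(x) = φ(ψ(x)). Computing each image: φ(ψ(0)) = φ(5) = 3, φ(ψ(1)) = φ(7) = 2, φ(ψ(2)) = φ(0) = 5, φ(ψ(3)) = φ(3) = 7, φ(ψ(4)) = φ(6) = 6, φ(ψ(5)) = φ(1) = 1, φ(ψ(6)) = φ(4) = 0, φ(ψ(7)) = φ(2) = 4.
Hence φ ∘ ψ = [3 2 5 7 6 1 0 4].

3 2 5 7 6 1 0 4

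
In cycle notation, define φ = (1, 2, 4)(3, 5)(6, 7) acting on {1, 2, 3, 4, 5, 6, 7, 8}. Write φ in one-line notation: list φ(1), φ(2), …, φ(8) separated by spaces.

2 4 5 1 3 7 6 8

Each element maps to the next entry in its cycle (wrapping to the front): 1→2, 2→4, 3→5, 4→1, 5→3, 6→7, 7→6, 8→8.
So the one-line form is 2 4 5 1 3 7 6 8.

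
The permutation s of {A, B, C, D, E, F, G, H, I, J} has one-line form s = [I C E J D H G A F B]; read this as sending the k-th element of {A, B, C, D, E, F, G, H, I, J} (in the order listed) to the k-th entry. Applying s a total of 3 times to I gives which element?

Tracing I → F → … returns to I after 4 steps, so I lies in a 4-cycle (A, I, F, H).
Stepping 3 places around the cycle: I → F → H → A.

A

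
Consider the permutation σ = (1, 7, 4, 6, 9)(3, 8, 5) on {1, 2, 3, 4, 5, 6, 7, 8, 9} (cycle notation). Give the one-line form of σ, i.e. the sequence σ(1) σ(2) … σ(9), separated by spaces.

7 2 8 6 3 9 4 5 1

Reading each image from the cycles: 1↦7, 2↦2, 3↦8, 4↦6, 5↦3, 6↦9, 7↦4, 8↦5, 9↦1.
So the one-line form is 7 2 8 6 3 9 4 5 1.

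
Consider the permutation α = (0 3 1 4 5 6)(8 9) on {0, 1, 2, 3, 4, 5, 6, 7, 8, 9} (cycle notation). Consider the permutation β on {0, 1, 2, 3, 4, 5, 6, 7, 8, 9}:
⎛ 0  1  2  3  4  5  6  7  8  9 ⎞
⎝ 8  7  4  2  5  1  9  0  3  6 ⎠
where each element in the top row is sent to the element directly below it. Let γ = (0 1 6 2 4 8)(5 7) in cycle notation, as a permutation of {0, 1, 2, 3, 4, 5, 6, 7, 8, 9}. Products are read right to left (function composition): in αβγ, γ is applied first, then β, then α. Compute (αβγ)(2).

Chase 2: γ(2) = 4; β(4) = 5; α(5) = 6. Hence (αβγ)(2) = 6.

6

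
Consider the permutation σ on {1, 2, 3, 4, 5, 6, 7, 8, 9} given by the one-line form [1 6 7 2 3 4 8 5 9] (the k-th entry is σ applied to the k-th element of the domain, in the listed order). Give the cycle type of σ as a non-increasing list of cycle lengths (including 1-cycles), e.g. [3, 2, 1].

[4, 3, 1, 1]

The disjoint cycles are (1)(2, 6, 4)(3, 7, 8, 5)(9), with lengths 4, 3, 1, 1 in non-increasing order.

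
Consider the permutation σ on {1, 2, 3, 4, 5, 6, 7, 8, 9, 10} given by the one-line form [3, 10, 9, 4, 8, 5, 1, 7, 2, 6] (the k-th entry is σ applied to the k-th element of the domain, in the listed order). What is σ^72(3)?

3

Tracing 3 → 9 → … returns to 3 after 9 steps, so 3 lies in a 9-cycle (1, 3, 9, 2, 10, 6, 5, 8, 7).
On a 9-cycle, σ^9 is the identity, so σ^72 = σ^0 there (72 ≡ 0 mod 9).
So σ^72(3) = 3.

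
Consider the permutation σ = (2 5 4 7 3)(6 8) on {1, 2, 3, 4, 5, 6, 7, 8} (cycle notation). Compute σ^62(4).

3

4 lies in the 5-cycle (2 5 4 7 3).
Powers repeat with period 5 on this cycle, and 62 mod 5 = 2, so σ^62(4) = σ^2(4).
Advancing 2 steps from 4: 4 → 7 → 3.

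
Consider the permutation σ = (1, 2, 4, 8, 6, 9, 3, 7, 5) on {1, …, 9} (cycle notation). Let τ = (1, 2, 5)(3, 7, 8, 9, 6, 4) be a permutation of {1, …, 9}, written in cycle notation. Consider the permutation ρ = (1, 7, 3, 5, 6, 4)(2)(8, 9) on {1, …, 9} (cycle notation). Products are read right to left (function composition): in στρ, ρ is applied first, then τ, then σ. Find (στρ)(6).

7

Chase 6: ρ(6) = 4; τ(4) = 3; σ(3) = 7. Hence (στρ)(6) = 7.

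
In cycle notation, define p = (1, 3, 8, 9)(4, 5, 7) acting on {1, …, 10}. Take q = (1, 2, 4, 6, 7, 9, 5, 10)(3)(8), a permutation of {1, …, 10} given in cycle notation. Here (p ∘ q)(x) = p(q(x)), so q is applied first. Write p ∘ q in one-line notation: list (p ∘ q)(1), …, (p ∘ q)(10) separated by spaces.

2 5 8 6 10 4 1 9 7 3

(p ∘ q)(x) = p(q(x)). Computing each image: p(q(1)) = p(2) = 2, p(q(2)) = p(4) = 5, p(q(3)) = p(3) = 8, p(q(4)) = p(6) = 6, p(q(5)) = p(10) = 10, p(q(6)) = p(7) = 4, p(q(7)) = p(9) = 1, p(q(8)) = p(8) = 9, p(q(9)) = p(5) = 7, p(q(10)) = p(1) = 3.
Hence p ∘ q = [2 5 8 6 10 4 1 9 7 3].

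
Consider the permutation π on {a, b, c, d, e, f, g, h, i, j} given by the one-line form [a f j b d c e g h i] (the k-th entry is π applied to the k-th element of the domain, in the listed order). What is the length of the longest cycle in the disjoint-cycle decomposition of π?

Decomposing into disjoint cycles gives (b f c j i h g e d); the longest has length 9.

9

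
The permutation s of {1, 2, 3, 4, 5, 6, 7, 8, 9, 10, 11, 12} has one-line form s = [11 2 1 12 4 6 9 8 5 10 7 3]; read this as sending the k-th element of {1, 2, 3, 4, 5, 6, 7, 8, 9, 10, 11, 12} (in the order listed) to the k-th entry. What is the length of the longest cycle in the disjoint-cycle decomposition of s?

Decomposing into disjoint cycles gives (1, 11, 7, 9, 5, 4, 12, 3); the longest has length 8.

8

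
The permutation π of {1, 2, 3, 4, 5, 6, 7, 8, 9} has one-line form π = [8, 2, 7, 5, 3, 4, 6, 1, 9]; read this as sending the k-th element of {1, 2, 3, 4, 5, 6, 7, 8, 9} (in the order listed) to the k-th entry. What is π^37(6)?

5

Tracing 6 → 4 → … returns to 6 after 5 steps, so 6 lies in a 5-cycle (3 7 6 4 5).
On a 5-cycle, π^5 is the identity, so π^37 = π^2 there (37 ≡ 2 mod 5).
Stepping 2 places around the cycle: 6 → 4 → 5.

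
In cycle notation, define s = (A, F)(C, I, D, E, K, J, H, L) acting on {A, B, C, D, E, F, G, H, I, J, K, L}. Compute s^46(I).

I lies in the 8-cycle (C, I, D, E, K, J, H, L).
Powers repeat with period 8 on this cycle, and 46 mod 8 = 6, so s^46(I) = s^6(I).
Stepping 6 places around the cycle: I → D → E → K → J → H → L.

L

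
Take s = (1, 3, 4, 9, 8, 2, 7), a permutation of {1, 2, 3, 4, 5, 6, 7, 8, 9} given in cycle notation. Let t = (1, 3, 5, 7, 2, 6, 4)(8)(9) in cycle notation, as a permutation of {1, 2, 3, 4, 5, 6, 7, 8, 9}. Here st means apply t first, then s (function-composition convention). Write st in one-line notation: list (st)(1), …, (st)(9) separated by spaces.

For each element, apply t then s: 1 → 3 → 4; 2 → 6 → 6; 3 → 5 → 5; 4 → 1 → 3; 5 → 7 → 1; 6 → 4 → 9; 7 → 2 → 7; 8 → 8 → 2; 9 → 9 → 8.
So st in one-line form is 4 6 5 3 1 9 7 2 8.

4 6 5 3 1 9 7 2 8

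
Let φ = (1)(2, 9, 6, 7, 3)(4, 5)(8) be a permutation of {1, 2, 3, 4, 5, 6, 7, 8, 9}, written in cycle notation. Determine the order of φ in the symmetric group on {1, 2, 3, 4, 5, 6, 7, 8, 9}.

The disjoint cycles have lengths 5, 2, 1, 1.
The order of φ is the least common multiple of its cycle lengths: lcm(5, 2) = 10.

10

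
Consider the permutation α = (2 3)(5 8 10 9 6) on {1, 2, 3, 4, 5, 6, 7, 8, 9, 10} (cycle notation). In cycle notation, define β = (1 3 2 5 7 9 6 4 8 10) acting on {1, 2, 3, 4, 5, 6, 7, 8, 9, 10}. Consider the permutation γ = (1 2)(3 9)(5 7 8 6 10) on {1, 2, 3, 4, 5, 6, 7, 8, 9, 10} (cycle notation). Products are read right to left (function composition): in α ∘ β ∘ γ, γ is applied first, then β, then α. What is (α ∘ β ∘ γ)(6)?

1

Chase 6: γ(6) = 10; β(10) = 1; α(1) = 1. Hence (α ∘ β ∘ γ)(6) = 1.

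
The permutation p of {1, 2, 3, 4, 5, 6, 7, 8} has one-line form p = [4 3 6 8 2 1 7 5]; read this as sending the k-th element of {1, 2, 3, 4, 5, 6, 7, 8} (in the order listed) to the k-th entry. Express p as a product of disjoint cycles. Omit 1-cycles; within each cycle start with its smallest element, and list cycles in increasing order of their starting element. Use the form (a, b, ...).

Start at 1 and follow images: 1 → 4 → 8 → 5 → 2 → 3 → 6 → 1, giving the cycle (1, 4, 8, 5, 2, 3, 6).
Repeating from the next unused element and collecting all non-trivial cycles gives (1, 4, 8, 5, 2, 3, 6).

(1, 4, 8, 5, 2, 3, 6)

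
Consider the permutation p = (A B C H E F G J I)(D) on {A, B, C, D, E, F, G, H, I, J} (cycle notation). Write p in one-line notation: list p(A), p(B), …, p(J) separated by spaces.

Reading each image from the cycles: A→B, B→C, C→H, D→D, E→F, F→G, G→J, H→E, I→A, J→I.
Listing these in domain order gives B C H D F G J E A I.

B C H D F G J E A I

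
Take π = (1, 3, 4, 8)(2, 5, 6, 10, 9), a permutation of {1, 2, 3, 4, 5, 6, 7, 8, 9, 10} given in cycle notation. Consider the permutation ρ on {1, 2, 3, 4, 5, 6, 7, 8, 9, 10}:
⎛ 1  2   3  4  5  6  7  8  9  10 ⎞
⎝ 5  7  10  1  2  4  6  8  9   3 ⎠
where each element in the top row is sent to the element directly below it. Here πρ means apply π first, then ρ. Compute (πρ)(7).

(πρ)(7) = ρ(π(7)). π(7) = 7, then ρ(7) = 6. So (πρ)(7) = 6.

6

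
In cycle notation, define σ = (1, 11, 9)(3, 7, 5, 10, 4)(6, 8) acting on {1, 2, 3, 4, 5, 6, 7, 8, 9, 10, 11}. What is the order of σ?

30

The cycle type of σ is (5, 3, 2, 1).
The order is lcm(5, 3, 2) = 30.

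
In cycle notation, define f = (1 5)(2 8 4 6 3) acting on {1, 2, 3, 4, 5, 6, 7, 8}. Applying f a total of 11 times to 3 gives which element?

3 lies in the 5-cycle (2 8 4 6 3).
Since the cycle has length 5, f^11 acts on it the same as f^1 (11 mod 5 = 1).
Advancing 1 step from 3: 3 → 2.

2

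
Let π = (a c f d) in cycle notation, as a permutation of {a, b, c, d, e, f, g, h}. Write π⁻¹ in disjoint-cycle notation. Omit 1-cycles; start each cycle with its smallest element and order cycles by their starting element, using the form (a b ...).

Inverting a permutation written in cycle notation just reverses the order within every cycle.
After reversing and putting each cycle's least element first, π⁻¹ = (a d f c).

(a d f c)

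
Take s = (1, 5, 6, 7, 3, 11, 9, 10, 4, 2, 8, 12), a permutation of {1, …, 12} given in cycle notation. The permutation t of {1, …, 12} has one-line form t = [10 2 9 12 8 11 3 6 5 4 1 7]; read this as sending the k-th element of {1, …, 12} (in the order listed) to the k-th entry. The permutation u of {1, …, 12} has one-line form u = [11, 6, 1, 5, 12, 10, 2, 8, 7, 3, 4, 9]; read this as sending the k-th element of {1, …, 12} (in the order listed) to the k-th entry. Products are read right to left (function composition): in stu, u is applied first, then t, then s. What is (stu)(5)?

3

Apply the permutations in order: u(5) = 12, then t(12) = 7, then s(7) = 3. So (stu)(5) = 3.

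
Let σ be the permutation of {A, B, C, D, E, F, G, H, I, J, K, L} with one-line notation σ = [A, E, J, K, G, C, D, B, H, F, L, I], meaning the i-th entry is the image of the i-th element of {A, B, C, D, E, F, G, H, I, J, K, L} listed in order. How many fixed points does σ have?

The fixed points (elements with σ(x) = x) are {A}, so there is 1.

1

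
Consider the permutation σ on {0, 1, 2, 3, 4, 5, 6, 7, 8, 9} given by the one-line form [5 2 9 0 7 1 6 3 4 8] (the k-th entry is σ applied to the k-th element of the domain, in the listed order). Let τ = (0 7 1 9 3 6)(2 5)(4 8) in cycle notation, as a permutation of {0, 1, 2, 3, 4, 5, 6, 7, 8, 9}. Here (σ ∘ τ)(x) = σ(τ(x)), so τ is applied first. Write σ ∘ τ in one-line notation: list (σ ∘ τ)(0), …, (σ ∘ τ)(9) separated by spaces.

For each element, apply τ then σ: 0 → 7 → 3; 1 → 9 → 8; 2 → 5 → 1; 3 → 6 → 6; 4 → 8 → 4; 5 → 2 → 9; 6 → 0 → 5; 7 → 1 → 2; 8 → 4 → 7; 9 → 3 → 0.
So σ ∘ τ in one-line form is 3 8 1 6 4 9 5 2 7 0.

3 8 1 6 4 9 5 2 7 0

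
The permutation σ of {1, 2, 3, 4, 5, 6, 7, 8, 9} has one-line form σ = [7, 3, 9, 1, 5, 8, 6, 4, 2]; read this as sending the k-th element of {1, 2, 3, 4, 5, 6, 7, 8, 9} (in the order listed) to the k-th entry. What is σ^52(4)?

Tracing 4 → 1 → … returns to 4 after 5 steps, so 4 lies in a 5-cycle (1 7 6 8 4).
Since the cycle has length 5, σ^52 acts on it the same as σ^2 (52 mod 5 = 2).
Stepping 2 places around the cycle: 4 → 1 → 7.

7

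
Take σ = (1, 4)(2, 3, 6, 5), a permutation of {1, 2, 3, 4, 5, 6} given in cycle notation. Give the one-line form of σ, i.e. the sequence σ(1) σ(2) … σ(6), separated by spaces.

Image by image: 1→4, 2→3, 3→6, 4→1, 5→2, 6→5.
Listing these in domain order gives 4 3 6 1 2 5.

4 3 6 1 2 5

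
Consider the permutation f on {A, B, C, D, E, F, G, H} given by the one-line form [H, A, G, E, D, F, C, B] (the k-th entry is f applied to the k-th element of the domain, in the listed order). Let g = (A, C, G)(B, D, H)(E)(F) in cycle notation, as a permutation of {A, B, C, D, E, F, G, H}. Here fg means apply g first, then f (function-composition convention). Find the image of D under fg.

B

g(D) = H, then f(H) = B; composing gives (fg)(D) = B.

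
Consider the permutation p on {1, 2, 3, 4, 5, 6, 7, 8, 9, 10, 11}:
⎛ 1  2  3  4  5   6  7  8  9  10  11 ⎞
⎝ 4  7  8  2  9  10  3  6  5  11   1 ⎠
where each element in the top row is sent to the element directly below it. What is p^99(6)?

Tracing 6 → 10 → … returns to 6 after 9 steps, so 6 lies in a 9-cycle (1, 4, 2, 7, 3, 8, 6, 10, 11).
Since the cycle has length 9, p^99 acts on it the same as p^0 (99 mod 9 = 0).
So p^99(6) = 6.

6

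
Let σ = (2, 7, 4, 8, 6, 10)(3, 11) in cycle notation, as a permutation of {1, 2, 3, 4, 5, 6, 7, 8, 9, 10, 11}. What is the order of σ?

6

The disjoint cycles have lengths 6, 2, 1, 1, 1.
The order of σ is the least common multiple of its cycle lengths: lcm(6, 2) = 6.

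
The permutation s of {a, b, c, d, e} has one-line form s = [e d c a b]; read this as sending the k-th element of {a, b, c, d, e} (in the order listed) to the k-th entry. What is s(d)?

d is element number 4 of the domain, and entry number 4 of the one-line form is a, so s(d) = a.

a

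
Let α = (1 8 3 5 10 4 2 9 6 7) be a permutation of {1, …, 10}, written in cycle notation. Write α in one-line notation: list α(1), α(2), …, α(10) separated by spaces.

Reading each image from the cycles: 1↦8, 2↦9, 3↦5, 4↦2, 5↦10, 6↦7, 7↦1, 8↦3, 9↦6, 10↦4.
So the one-line form is 8 9 5 2 10 7 1 3 6 4.

8 9 5 2 10 7 1 3 6 4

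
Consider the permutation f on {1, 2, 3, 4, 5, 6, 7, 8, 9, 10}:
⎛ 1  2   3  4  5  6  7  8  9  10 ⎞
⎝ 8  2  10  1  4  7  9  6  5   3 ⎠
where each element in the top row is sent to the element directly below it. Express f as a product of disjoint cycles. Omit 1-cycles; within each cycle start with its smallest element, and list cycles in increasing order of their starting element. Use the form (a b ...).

(1 8 6 7 9 5 4)(3 10)

Start at 1 and follow images: 1 → 8 → 6 → 7 → 9 → 5 → 4 → 1, giving the cycle (1 8 6 7 9 5 4).
Continuing from each remaining unvisited element yields (1 8 6 7 9 5 4)(3 10).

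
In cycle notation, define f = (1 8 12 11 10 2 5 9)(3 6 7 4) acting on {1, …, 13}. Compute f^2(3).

7

3 lies in the 4-cycle (3 6 7 4).
Advancing 2 steps from 3: 3 → 6 → 7.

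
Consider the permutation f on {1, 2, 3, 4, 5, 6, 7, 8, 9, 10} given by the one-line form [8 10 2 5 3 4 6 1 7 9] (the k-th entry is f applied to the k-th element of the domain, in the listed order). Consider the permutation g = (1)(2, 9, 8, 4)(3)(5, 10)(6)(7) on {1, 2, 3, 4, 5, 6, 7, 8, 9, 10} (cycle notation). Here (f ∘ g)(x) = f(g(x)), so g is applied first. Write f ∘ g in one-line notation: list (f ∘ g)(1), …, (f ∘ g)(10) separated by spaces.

(f ∘ g)(x) = f(g(x)). Computing each image: f(g(1)) = f(1) = 8, f(g(2)) = f(9) = 7, f(g(3)) = f(3) = 2, f(g(4)) = f(2) = 10, f(g(5)) = f(10) = 9, f(g(6)) = f(6) = 4, f(g(7)) = f(7) = 6, f(g(8)) = f(4) = 5, f(g(9)) = f(8) = 1, f(g(10)) = f(5) = 3.
Hence f ∘ g = [8 7 2 10 9 4 6 5 1 3].

8 7 2 10 9 4 6 5 1 3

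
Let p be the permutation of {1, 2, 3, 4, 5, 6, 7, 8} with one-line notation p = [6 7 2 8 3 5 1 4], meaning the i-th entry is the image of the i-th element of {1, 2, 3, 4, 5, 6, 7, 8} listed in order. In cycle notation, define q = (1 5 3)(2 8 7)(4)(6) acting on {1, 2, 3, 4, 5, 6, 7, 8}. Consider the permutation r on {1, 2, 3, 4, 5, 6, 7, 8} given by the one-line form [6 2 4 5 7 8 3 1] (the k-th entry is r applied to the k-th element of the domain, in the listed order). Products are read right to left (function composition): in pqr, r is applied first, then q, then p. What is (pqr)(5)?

7

Chase 5: r(5) = 7; q(7) = 2; p(2) = 7. Hence (pqr)(5) = 7.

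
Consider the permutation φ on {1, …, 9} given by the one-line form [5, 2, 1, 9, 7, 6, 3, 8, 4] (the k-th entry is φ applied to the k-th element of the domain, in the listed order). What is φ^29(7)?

3

Tracing 7 → 3 → … returns to 7 after 4 steps, so 7 lies in a 4-cycle (1 5 7 3).
Since the cycle has length 4, φ^29 acts on it the same as φ^1 (29 mod 4 = 1).
Stepping 1 place around the cycle: 7 → 3.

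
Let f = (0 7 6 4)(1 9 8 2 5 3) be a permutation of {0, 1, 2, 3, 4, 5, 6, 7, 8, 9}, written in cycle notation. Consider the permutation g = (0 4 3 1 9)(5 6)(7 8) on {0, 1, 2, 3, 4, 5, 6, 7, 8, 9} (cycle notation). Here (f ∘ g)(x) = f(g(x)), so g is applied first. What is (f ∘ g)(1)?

g(1) = 9, then f(9) = 8; composing gives (f ∘ g)(1) = 8.

8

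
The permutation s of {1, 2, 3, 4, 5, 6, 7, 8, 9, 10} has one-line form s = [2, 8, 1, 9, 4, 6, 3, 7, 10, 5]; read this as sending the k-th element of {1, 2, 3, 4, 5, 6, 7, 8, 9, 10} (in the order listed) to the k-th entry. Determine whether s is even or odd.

In disjoint-cycle form the cycle lengths are 5, 4, 1.
A cycle of length ℓ contributes ℓ−1 transpositions, so s is a product of 4 + 3 = 7 transpositions — odd.

odd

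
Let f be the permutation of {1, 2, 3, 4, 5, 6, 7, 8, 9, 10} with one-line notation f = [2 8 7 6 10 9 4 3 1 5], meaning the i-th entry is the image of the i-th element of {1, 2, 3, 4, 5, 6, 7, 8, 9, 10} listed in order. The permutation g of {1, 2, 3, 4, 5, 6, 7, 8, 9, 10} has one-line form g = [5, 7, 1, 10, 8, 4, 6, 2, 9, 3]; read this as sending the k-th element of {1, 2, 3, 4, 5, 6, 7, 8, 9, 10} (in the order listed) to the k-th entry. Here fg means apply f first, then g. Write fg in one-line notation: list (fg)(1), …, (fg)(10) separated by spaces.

(fg)(x) = g(f(x)). Computing each image: g(f(1)) = g(2) = 7, g(f(2)) = g(8) = 2, g(f(3)) = g(7) = 6, g(f(4)) = g(6) = 4, g(f(5)) = g(10) = 3, g(f(6)) = g(9) = 9, g(f(7)) = g(4) = 10, g(f(8)) = g(3) = 1, g(f(9)) = g(1) = 5, g(f(10)) = g(5) = 8.
Hence fg = [7 2 6 4 3 9 10 1 5 8].

7 2 6 4 3 9 10 1 5 8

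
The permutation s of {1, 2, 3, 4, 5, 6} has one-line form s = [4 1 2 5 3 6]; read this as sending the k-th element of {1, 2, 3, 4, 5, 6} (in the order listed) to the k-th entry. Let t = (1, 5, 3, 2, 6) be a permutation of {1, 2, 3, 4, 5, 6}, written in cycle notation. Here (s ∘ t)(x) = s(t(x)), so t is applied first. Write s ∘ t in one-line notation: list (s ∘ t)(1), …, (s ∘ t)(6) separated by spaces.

3 6 1 5 2 4

(s ∘ t)(x) = s(t(x)). Computing each image: s(t(1)) = s(5) = 3, s(t(2)) = s(6) = 6, s(t(3)) = s(2) = 1, s(t(4)) = s(4) = 5, s(t(5)) = s(3) = 2, s(t(6)) = s(1) = 4.
Hence s ∘ t = [3 6 1 5 2 4].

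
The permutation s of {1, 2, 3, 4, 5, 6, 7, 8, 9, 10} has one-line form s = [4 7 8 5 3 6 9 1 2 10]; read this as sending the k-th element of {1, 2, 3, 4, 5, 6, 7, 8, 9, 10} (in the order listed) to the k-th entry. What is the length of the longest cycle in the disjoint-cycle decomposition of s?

5

Decomposing into disjoint cycles gives (1 4 5 3 8)(2 7 9); the longest has length 5.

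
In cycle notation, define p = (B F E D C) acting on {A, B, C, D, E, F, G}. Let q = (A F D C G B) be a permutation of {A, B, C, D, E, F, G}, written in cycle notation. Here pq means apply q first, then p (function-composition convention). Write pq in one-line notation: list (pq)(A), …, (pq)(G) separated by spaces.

E A G B D C F

(pq)(x) = p(q(x)). Computing each image: p(q(A)) = p(F) = E, p(q(B)) = p(A) = A, p(q(C)) = p(G) = G, p(q(D)) = p(C) = B, p(q(E)) = p(E) = D, p(q(F)) = p(D) = C, p(q(G)) = p(B) = F.
Hence pq = [E A G B D C F].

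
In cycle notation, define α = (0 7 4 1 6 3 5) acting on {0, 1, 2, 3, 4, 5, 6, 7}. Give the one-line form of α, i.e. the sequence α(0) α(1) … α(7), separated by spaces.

7 6 2 5 1 0 3 4

Each element maps to the next entry in its cycle (wrapping to the front): 0↦7, 1↦6, 2↦2, 3↦5, 4↦1, 5↦0, 6↦3, 7↦4.
Listing these in domain order gives 7 6 2 5 1 0 3 4.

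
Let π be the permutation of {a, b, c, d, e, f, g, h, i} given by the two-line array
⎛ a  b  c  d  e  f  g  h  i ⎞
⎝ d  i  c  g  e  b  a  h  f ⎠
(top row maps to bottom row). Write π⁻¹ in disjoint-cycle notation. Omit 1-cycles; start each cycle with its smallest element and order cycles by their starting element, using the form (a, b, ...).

(a, g, d)(b, f, i)

First write π in disjoint cycles: (a, d, g)(b, i, f).
Reversing each cycle (and rotating so the smallest element leads) gives π⁻¹ = (a, g, d)(b, f, i).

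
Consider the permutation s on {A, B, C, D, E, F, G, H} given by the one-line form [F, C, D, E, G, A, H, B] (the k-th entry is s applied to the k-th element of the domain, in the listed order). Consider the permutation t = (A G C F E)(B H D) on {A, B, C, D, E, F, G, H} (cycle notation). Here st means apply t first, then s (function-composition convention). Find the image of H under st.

t(H) = D, then s(D) = E; composing gives (st)(H) = E.

E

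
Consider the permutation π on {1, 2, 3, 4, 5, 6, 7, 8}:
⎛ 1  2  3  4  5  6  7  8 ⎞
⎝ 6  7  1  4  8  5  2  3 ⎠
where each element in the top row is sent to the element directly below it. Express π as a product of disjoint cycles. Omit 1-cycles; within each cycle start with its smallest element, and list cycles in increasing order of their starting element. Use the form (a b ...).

(1 6 5 8 3)(2 7)

Iterating π from 1 gives 1 → 6 → 5 → 8 → 3 → 1; that is the 5-cycle (1 6 5 8 3).
Repeating from the next unused element and collecting all non-trivial cycles gives (1 6 5 8 3)(2 7).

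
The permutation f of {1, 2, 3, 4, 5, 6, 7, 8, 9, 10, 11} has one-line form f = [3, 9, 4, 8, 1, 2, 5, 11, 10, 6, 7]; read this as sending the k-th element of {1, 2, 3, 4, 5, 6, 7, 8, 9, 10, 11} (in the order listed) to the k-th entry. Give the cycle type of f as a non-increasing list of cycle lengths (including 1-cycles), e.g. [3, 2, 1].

[7, 4]

The disjoint cycles are (1 3 4 8 11 7 5)(2 9 10 6), with lengths 7, 4 in non-increasing order.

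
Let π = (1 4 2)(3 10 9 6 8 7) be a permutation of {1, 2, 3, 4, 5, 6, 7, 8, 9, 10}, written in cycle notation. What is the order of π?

The disjoint cycles have lengths 6, 3, 1.
The order of π is the least common multiple of its cycle lengths: lcm(6, 3) = 6.

6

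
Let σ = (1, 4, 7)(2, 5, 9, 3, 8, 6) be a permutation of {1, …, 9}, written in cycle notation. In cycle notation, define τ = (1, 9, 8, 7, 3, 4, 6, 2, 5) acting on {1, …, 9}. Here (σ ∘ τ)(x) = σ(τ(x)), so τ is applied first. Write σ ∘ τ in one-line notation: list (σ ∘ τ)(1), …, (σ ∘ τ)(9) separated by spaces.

Chase each element through τ then σ: 1 → 9 → 3; 2 → 5 → 9; 3 → 4 → 7; 4 → 6 → 2; 5 → 1 → 4; 6 → 2 → 5; 7 → 3 → 8; 8 → 7 → 1; 9 → 8 → 6.
Collecting the images, σ ∘ τ = [3 9 7 2 4 5 8 1 6].

3 9 7 2 4 5 8 1 6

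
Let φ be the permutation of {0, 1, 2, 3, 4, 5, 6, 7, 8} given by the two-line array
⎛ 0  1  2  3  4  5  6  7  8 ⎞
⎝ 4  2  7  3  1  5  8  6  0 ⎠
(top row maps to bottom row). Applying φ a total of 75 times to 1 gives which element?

Tracing 1 → 2 → … returns to 1 after 7 steps, so 1 lies in a 7-cycle (0 4 1 2 7 6 8).
Since the cycle has length 7, φ^75 acts on it the same as φ^5 (75 mod 7 = 5).
Advancing 5 steps from 1: 1 → 2 → 7 → 6 → 8 → 0.

0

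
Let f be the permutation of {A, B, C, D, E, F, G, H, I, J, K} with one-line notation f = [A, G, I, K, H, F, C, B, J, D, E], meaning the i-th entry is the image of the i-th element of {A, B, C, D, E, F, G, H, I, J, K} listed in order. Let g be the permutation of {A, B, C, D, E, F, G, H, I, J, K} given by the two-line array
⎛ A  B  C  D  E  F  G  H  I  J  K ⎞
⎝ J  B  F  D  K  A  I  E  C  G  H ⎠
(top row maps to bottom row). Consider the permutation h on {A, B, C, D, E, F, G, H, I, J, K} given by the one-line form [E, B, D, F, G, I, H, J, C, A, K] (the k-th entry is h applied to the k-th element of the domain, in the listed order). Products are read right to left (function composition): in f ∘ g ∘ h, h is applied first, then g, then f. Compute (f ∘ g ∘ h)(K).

B

Apply the permutations in order: h(K) = K, then g(K) = H, then f(H) = B. So (f ∘ g ∘ h)(K) = B.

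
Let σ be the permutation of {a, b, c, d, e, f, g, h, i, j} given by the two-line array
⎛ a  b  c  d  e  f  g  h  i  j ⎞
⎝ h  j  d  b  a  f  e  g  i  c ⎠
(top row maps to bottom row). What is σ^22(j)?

d

Tracing j → c → … returns to j after 4 steps, so j lies in a 4-cycle (b, j, c, d).
Powers repeat with period 4 on this cycle, and 22 mod 4 = 2, so σ^22(j) = σ^2(j).
Advancing 2 steps from j: j → c → d.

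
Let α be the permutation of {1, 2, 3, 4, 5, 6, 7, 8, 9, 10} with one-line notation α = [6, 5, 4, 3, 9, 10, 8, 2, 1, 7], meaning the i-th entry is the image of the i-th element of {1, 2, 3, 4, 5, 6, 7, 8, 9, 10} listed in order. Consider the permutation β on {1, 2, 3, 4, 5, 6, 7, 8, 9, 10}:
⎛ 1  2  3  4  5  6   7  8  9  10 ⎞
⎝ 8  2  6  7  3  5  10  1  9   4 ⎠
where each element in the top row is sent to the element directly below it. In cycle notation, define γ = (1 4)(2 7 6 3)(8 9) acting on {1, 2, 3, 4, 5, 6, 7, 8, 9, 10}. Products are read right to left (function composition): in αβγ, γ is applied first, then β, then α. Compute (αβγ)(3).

Apply the permutations in order: γ(3) = 2, then β(2) = 2, then α(2) = 5. So (αβγ)(3) = 5.

5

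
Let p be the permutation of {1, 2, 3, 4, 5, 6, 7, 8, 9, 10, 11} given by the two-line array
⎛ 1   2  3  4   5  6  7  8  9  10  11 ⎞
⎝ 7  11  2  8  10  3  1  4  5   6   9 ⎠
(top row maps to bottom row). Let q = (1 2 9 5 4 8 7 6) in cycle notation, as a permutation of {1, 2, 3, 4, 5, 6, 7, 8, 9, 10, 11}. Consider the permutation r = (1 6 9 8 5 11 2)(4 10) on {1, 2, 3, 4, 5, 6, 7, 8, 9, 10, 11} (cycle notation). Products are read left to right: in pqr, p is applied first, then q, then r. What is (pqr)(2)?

Chase 2: p(2) = 11; q(11) = 11; r(11) = 2. Hence (pqr)(2) = 2.

2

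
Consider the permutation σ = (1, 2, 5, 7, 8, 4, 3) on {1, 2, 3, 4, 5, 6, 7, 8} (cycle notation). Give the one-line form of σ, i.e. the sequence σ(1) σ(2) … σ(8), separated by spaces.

2 5 1 3 7 6 8 4

Reading each image from the cycles: 1↦2, 2↦5, 3↦1, 4↦3, 5↦7, 6↦6, 7↦8, 8↦4.
Listing these in domain order gives 2 5 1 3 7 6 8 4.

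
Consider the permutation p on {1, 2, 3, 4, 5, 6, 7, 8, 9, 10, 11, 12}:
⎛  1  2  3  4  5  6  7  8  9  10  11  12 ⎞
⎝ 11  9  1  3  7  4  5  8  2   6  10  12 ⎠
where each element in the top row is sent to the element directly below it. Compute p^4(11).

Tracing 11 → 10 → … returns to 11 after 6 steps, so 11 lies in a 6-cycle (1 11 10 6 4 3).
Advancing 4 steps from 11: 11 → 10 → 6 → 4 → 3.

3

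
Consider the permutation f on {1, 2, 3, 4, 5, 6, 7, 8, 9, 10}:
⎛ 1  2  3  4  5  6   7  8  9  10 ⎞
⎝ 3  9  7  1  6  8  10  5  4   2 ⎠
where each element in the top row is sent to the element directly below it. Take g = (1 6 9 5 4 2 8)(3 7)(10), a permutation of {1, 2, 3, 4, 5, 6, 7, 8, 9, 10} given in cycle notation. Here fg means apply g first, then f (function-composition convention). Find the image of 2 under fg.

5

First apply g: g(2) = 8, then f(8) = 5. Thus (fg)(2) = 5.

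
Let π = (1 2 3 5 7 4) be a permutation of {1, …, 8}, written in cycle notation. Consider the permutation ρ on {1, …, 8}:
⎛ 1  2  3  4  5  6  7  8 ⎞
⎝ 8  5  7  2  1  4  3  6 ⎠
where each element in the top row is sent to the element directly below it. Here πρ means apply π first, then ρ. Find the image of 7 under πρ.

π(7) = 4, then ρ(4) = 2; composing gives (πρ)(7) = 2.

2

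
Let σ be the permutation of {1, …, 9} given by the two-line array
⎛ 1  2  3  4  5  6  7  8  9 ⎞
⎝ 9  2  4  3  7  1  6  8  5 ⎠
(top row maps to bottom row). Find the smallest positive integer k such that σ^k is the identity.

10

Writing σ as disjoint cycles, the cycle lengths are 5, 2, 1, 1.
The order is lcm(5, 2) = 10.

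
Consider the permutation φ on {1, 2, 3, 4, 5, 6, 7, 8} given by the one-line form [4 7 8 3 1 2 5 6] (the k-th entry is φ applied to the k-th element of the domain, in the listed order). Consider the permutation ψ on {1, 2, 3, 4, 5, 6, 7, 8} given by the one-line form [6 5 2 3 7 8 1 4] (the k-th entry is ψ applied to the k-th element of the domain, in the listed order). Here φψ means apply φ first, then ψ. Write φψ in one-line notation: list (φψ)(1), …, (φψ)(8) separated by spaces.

(φψ)(x) = ψ(φ(x)). Computing each image: ψ(φ(1)) = ψ(4) = 3, ψ(φ(2)) = ψ(7) = 1, ψ(φ(3)) = ψ(8) = 4, ψ(φ(4)) = ψ(3) = 2, ψ(φ(5)) = ψ(1) = 6, ψ(φ(6)) = ψ(2) = 5, ψ(φ(7)) = ψ(5) = 7, ψ(φ(8)) = ψ(6) = 8.
Hence φψ = [3 1 4 2 6 5 7 8].

3 1 4 2 6 5 7 8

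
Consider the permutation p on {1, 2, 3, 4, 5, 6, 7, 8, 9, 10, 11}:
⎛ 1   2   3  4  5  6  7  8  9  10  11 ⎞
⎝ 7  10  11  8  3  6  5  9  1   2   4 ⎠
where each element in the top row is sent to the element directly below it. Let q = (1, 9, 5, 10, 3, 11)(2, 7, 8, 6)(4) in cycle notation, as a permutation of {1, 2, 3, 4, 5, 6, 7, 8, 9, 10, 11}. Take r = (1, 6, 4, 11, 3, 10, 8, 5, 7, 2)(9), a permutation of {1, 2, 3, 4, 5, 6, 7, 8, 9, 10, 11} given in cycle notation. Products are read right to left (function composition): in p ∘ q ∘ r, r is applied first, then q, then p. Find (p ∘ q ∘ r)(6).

8

(p ∘ q ∘ r)(6) = p(q(r(6))). r(6) = 4, then q(4) = 4, then p(4) = 8, so the result is 8.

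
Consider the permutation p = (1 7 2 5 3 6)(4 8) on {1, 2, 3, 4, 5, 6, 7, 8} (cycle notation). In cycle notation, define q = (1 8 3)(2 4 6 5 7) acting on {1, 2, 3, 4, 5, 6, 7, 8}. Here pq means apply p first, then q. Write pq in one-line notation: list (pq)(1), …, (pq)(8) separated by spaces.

(pq)(x) = q(p(x)). Computing each image: q(p(1)) = q(7) = 2, q(p(2)) = q(5) = 7, q(p(3)) = q(6) = 5, q(p(4)) = q(8) = 3, q(p(5)) = q(3) = 1, q(p(6)) = q(1) = 8, q(p(7)) = q(2) = 4, q(p(8)) = q(4) = 6.
Hence pq = [2 7 5 3 1 8 4 6].

2 7 5 3 1 8 4 6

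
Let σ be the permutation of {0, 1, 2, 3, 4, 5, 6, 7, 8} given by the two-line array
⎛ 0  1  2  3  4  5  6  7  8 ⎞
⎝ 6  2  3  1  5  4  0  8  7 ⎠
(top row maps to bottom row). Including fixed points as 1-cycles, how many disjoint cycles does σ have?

4

The cycle decomposition is (0 6)(1 2 3)(4 5)(7 8), which has 4 cycles (counting 1-cycles).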